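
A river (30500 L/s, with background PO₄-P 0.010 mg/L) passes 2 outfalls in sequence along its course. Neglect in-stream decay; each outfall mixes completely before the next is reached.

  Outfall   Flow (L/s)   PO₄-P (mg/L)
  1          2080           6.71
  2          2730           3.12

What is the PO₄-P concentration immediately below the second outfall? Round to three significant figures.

0.645 mg/L

Outfall 1: combined Q = 32580 L/s; C = (30500·0.01000 + 2080·6.710)/32580 = 0.4377 mg/L.
Outfall 2: combined Q = 35310 L/s; C = (32580·0.4377 + 2730·3.120)/35310 = 0.6451 mg/L.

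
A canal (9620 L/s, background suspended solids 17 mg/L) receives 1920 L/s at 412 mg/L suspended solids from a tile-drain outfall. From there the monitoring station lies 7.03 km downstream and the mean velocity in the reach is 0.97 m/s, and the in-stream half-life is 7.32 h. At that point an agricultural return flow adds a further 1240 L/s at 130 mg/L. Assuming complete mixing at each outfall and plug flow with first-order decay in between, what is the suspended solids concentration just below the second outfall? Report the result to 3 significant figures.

Conservation of mass: C = (9620·17.00 + 1920·412.0) / 11540 = 954600/11540 = 82.72 mg/L; combined flow 11540 L/s.
Travel time t = 7.03·1000 / 0.97 = 7247 s = 2.013 h.
Half-life 7.32 h → k = ln 2 / 7.32 = 0.09469 h⁻¹ = 2.273 d⁻¹.
Decay over the reach: 82.72·exp(−kt) = 82.72·0.8264 = 68.36 mg/L.
Second outfall: C = (11540·68.36 + 1240·130.0)/12780 = 74.34 mg/L.

74.3 mg/L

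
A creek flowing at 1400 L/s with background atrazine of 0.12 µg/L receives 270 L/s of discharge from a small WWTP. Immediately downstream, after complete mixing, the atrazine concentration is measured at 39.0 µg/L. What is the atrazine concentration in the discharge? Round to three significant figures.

241 µg/L

Mass balance: 1400·0.1200 + 270.0·Cₑ = 1670·39.00
→ Cₑ = (1670·39.00 − 1400·0.1200) / 270.0 = 240.6 µg/L.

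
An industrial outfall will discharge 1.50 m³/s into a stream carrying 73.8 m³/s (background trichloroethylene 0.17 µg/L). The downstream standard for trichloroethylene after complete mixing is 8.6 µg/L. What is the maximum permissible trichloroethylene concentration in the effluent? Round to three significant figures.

At the limit, (Qr·Cr + Qe·Cₑ)/(Qr + Qe) = 8.6:
Cₑ = (75.30·8.6 − 73.80·0.1700) / 1.500 = 423.4 µg/L.

423 µg/L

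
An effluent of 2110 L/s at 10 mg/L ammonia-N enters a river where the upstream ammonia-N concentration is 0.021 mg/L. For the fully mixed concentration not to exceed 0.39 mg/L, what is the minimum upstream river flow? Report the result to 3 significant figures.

Set C_mix = 0.39: (Q·0.02100 + 2110·10.00) / (Q + 2110) = 0.39
→ Q = 2110·(10.00 − 0.39)/(0.39 − 0.02100) = 54950 L/s.

55000 L/s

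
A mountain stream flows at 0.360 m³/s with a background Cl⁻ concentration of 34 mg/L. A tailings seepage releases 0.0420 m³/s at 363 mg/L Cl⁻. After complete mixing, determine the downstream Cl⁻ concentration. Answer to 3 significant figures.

Mass balance: C = (0.3600·34.00 + 0.04200·363.0) / 0.4020 = 27.49/0.4020 = 68.37 mg/L.

68.4 mg/L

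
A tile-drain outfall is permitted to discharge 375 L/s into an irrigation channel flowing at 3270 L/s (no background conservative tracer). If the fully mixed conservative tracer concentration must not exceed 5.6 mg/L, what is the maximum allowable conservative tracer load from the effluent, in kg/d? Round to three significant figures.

Mass balance at the limit: 3270·0 + 375.0·Cₑ = 3645·5.6 → Cₑ = 54.43 mg/L.
375.0 L/s = 0.3750 m³/s. Load = 0.3750 m³/s × 54.43 g/m³ × 86 400 s/d = 1764 kg/d.

1760 kg/d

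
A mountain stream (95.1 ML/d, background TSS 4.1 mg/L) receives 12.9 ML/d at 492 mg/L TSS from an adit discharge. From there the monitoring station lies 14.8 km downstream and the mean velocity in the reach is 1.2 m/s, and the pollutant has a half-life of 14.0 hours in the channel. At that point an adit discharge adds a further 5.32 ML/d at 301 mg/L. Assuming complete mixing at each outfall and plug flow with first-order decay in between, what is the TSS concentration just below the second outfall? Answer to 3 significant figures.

64.3 mg/L

Mass balance: C = (95.10·4.100 + 12.90·492.0) / 108.0 = 6737/108.0 = 62.38 mg/L; combined flow 108.0 ML/d.
Travel time t = 14.8·1000 / 1.2 = 12330 s = 3.426 h.
Half-life 14.0 h → k = ln 2 / 14.0 = 0.04951 h⁻¹ = 1.188 d⁻¹.
After decay, C = 62.38 × e^(−kt) = 62.38 × 0.8440 = 52.65 mg/L.
Second outfall: C = (108.0·52.65 + 5.320·301.0)/113.3 = 64.30 mg/L.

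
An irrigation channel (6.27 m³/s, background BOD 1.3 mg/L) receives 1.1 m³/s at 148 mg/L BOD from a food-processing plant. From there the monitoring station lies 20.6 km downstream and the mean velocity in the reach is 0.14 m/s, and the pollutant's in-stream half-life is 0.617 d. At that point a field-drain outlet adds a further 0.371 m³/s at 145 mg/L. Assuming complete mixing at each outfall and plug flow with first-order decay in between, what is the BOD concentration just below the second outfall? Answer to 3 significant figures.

10.2 mg/L

Flow-weighted average: C = (6.270·1.300 + 1.100·148.0) / 7.370 = 171.0/7.370 = 23.20 mg/L; combined flow 7.370 m³/s.
Travel time t = 20.6·1000 / 0.14 = 147100 s = 40.87 h.
Half-life 0.617 d → k = ln 2 / 0.617 = 1.123 d⁻¹.
First-order decay: C = 23.20·exp(−k·t) = 23.20·0.1476 = 3.424 mg/L.
Second outfall: C = (7.370·3.424 + 0.3710·145.0)/7.741 = 10.21 mg/L.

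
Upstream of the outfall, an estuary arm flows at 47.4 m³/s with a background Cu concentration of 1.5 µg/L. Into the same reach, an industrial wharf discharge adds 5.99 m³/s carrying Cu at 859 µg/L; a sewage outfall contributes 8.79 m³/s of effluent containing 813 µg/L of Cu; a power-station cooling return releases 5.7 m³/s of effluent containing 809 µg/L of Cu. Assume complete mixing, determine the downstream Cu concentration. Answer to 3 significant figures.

250 µg/L

Mass balance: C = (47.40·1.500 + 5.990·859.0 + 8.790·813.0 + 5.700·809.0) / 67.88 = 16970/67.88 = 250.1 µg/L.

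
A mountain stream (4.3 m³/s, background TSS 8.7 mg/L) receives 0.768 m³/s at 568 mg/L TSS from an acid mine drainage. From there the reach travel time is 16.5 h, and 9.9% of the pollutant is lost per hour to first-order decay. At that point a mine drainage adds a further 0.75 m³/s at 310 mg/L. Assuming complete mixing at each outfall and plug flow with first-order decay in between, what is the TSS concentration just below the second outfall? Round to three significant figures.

Flow-weighted average: C = (4.300·8.700 + 0.7680·568.0) / 5.068 = 473.6/5.068 = 93.46 mg/L; combined flow 5.068 m³/s.
9.9%/h lost → k = −ln(1 − 0.099) = 0.1043 h⁻¹.
Decay over the reach: 93.46·exp(−kt) = 93.46·0.1790 = 16.73 mg/L.
Second outfall: C = (5.068·16.73 + 0.7500·310.0)/5.818 = 54.54 mg/L.

54.5 mg/L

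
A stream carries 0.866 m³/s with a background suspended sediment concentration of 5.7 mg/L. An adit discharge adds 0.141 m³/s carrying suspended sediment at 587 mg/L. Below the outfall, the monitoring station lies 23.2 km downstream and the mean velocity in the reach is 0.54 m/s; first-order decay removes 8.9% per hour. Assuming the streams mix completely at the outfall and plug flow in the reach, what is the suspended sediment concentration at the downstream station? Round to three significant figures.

28.6 mg/L

Mass balance: C = (0.8660·5.700 + 0.1410·587.0) / 1.007 = 87.70/1.007 = 87.09 mg/L.
Travel time t = 23.2·1000 / 0.54 = 42960 s = 11.93 h.
8.9%/h lost → k = −ln(1 − 0.089) = 0.09321 h⁻¹.
Decay over the reach: 87.09·exp(−kt) = 87.09·0.3288 = 28.63 mg/L.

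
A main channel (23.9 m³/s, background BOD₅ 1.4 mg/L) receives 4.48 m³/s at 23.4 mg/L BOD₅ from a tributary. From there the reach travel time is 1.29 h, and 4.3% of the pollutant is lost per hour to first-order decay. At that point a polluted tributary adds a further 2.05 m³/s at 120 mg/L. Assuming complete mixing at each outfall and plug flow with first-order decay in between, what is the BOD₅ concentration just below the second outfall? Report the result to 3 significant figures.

12.4 mg/L

After mixing, C = (23.90·1.400 + 4.480·23.40) / 28.38 = 138.3/28.38 = 4.873 mg/L; combined flow 28.38 m³/s.
4.3%/h lost → k = −ln(1 − 0.043) = 0.04395 h⁻¹.
After decay, C = 4.873 × e^(−kt) = 4.873 × 0.9449 = 4.604 mg/L.
Second outfall: C = (28.38·4.604 + 2.050·120.0)/30.43 = 12.38 mg/L.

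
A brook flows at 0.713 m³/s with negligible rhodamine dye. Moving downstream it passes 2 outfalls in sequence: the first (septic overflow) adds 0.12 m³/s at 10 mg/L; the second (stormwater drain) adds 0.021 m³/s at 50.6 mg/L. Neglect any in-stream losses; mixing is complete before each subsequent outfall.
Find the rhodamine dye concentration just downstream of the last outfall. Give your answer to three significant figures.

2.65 mg/L

Below outfall 1: Q → 0.8330 m³/s, C = (0.7130·0 + 0.1200·10.00)/0.8330 = 1.441 mg/L.
Below outfall 2: Q → 0.8540 m³/s, C = (0.8330·1.441 + 0.02100·50.60)/0.8540 = 2.649 mg/L.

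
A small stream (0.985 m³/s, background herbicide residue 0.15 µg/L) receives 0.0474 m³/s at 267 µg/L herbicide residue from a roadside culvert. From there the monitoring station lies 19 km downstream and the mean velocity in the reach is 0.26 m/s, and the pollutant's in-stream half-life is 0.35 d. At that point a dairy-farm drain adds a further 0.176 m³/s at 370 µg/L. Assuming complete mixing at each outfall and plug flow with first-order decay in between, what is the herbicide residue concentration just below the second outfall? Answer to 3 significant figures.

55.9 µg/L

Conservation of mass: C = (0.9850·0.1500 + 0.04740·267.0) / 1.032 = 12.80/1.032 = 12.40 µg/L; combined flow 1.032 m³/s.
Travel time t = 19·1000 / 0.26 = 73080 s = 20.30 h.
Half-life 0.35 d → k = ln 2 / 0.35 = 1.980 d⁻¹.
Decay over the reach: 12.40·exp(−kt) = 12.40·0.1873 = 2.323 µg/L.
At the second outfall, C = (1.032·2.323 + 0.1760·370.0) / (1.032 + 0.1760) = 55.87 µg/L.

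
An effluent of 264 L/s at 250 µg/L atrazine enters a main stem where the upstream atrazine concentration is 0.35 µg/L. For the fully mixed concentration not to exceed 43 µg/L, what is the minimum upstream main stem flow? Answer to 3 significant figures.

Set C_mix = 43: (Q·0.3500 + 264.0·250.0) / (Q + 264.0) = 43
→ Q = 264.0·(250.0 − 43)/(43 − 0.3500) = 1281 L/s.

1280 L/s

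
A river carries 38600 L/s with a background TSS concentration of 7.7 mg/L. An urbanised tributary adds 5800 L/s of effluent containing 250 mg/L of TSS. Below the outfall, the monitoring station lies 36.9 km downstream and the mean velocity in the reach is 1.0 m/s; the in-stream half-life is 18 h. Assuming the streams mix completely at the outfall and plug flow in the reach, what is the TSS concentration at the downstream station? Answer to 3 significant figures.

26.5 mg/L

After mixing, C = (38600·7.700 + 5800·250.0) / 44400 = 1747000/44400 = 39.35 mg/L.
Travel time t = 36.9·1000 / 1.0 = 36900 s = 10.25 h.
Half-life 18 h → k = ln 2 / 18 = 0.03851 h⁻¹ = 0.9242 d⁻¹.
Applying C = C₀e^(−kt): 39.35 × 0.6739 = 26.52 mg/L.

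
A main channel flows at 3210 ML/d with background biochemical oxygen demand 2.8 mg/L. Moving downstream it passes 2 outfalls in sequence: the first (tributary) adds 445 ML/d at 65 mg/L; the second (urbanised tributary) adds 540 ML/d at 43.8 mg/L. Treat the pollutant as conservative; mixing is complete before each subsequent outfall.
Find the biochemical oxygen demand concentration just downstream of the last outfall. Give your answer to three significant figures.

14.7 mg/L

After outfall 1: Q = 3210 + 445.0 = 3655 ML/d; C = (3210·2.800 + 445.0·65.00)/3655 = 10.37 mg/L.
After outfall 2: Q = 3655 + 540.0 = 4195 ML/d; C = (3655·10.37 + 540.0·43.80)/4195 = 14.68 mg/L.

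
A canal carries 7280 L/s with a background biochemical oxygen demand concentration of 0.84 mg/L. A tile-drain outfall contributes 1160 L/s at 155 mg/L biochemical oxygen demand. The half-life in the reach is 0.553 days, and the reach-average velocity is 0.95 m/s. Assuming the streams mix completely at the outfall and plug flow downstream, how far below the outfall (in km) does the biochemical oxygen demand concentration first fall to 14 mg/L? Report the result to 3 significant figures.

Conservation of mass: C = (7280·0.8400 + 1160·155.0) / 8440 = 185900/8440 = 22.03 mg/L.
Half-life 0.553 d → k = ln 2 / 0.553 = 1.253 d⁻¹.
Set 22.03·exp(−k·t) = 14 → t = ln(22.03/14)/k = 31240 s = 8.679 h.
Distance = v·t = 0.95·31240 = 29680 m = 29.68 km.

29.7 km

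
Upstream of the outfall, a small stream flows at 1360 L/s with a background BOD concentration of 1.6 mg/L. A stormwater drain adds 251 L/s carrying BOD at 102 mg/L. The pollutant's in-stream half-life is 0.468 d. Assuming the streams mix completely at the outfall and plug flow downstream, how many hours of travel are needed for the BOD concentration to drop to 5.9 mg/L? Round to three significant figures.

17.4 h

Mixed concentration C = ΣQC/ΣQ = (1360·1.600 + 251.0·102.0) / 1611 = 27780/1611 = 17.24 mg/L.
Half-life 0.468 d → k = ln 2 / 0.468 = 1.481 d⁻¹.
17.24·exp(−k·t) = 5.9 → t = ln(17.24/5.9)/k = 62560 s = 17.38 h.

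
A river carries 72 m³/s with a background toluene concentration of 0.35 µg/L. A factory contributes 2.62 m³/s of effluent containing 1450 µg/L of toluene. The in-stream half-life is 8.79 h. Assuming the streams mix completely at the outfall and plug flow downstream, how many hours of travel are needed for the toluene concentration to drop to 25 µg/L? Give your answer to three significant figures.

9.10 h

Mass balance: C = (72.00·0.3500 + 2.620·1450) / 74.62 = 3824/74.62 = 51.25 µg/L.
Half-life 8.79 h → k = ln 2 / 8.79 = 0.07886 h⁻¹ = 1.893 d⁻¹.
51.25·exp(−k·t) = 25 → t = ln(51.25/25)/k = 32770 s = 9.103 h.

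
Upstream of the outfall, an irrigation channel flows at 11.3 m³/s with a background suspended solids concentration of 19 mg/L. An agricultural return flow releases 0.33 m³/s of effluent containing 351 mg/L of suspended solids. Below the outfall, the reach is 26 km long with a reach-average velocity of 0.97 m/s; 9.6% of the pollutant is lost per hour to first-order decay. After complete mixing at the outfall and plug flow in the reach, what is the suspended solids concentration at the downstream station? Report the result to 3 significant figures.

13.4 mg/L

Flow-weighted average: C = (11.30·19.00 + 0.3300·351.0) / 11.63 = 330.5/11.63 = 28.42 mg/L.
Travel time t = 26·1000 / 0.97 = 26800 s = 7.446 h.
9.6%/h lost → k = −ln(1 − 0.096) = 0.1009 h⁻¹.
Applying C = C₀e^(−kt): 28.42 × 0.4717 = 13.41 mg/L.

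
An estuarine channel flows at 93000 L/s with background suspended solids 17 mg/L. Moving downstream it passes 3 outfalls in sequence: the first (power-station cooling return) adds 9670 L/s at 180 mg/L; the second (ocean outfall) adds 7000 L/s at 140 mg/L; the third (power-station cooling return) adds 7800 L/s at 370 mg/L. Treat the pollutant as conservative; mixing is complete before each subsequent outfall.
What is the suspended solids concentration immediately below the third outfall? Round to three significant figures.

61.2 mg/L

After outfall 1: Q = 93000 + 9670 = 102700 L/s; C = (93000·17.00 + 9670·180.0)/102700 = 32.35 mg/L.
After outfall 2: Q = 102700 + 7000 = 109700 L/s; C = (102700·32.35 + 7000·140.0)/109700 = 39.22 mg/L.
After outfall 3: Q = 109700 + 7800 = 117500 L/s; C = (109700·39.22 + 7800·370.0)/117500 = 61.19 mg/L.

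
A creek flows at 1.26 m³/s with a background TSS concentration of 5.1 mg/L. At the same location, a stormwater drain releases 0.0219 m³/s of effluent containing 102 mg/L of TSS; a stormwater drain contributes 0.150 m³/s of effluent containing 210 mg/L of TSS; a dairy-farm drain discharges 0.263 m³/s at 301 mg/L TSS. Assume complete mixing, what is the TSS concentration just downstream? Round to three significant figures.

Flow-weighted average: C = (1.260·5.100 + 0.02190·102.0 + 0.1500·210.0 + 0.2630·301.0) / 1.695 = 119.3/1.695 = 70.40 mg/L.

70.4 mg/L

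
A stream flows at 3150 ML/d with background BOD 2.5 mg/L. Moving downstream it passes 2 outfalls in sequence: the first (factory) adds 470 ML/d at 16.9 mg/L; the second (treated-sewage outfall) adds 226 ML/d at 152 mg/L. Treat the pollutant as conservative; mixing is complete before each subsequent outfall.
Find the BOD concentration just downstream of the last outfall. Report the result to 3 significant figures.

13.0 mg/L

After outfall 1: Q = 3150 + 470.0 = 3620 ML/d; C = (3150·2.500 + 470.0·16.90)/3620 = 4.370 mg/L.
After outfall 2: Q = 3620 + 226.0 = 3846 ML/d; C = (3620·4.370 + 226.0·152.0)/3846 = 13.04 mg/L.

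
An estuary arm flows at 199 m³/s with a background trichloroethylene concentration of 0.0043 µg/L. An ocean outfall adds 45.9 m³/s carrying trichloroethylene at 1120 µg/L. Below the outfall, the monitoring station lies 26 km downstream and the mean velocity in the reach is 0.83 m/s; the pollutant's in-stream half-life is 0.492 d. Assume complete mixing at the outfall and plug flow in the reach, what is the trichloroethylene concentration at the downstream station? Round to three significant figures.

126 µg/L

Flow-weighted average: C = (199.0·0.004300 + 45.90·1120) / 244.9 = 51410/244.9 = 209.9 µg/L.
Travel time t = 26·1000 / 0.83 = 31330 s = 8.701 h.
Half-life 0.492 d → k = ln 2 / 0.492 = 1.409 d⁻¹.
First-order decay: C = 209.9·exp(−k·t) = 209.9·0.6000 = 126.0 µg/L.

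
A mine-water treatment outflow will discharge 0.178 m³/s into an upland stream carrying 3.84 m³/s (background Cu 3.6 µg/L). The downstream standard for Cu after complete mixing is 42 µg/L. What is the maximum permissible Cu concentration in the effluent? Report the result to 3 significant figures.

870 µg/L

At the limit, (Qr·Cr + Qe·Cₑ)/(Qr + Qe) = 42:
Cₑ = (4.018·42 − 3.840·3.600) / 0.1780 = 870.4 µg/L.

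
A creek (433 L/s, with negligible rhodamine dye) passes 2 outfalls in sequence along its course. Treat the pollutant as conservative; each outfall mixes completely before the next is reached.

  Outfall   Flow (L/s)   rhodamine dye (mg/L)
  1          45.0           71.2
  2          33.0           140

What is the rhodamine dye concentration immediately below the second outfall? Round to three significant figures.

After outfall 1: Q = 433.0 + 45.00 = 478.0 L/s; C = (433.0·0 + 45.00·71.20)/478.0 = 6.703 mg/L.
After outfall 2: Q = 478.0 + 33.00 = 511.0 L/s; C = (478.0·6.703 + 33.00·140.0)/511.0 = 15.31 mg/L.

15.3 mg/L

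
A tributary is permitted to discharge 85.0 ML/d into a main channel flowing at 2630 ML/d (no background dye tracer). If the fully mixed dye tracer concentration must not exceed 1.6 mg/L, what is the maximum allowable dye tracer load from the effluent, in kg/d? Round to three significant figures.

4340 kg/d

Mass balance at the limit: 2630·0 + 85.00·Cₑ = 2715·1.6 → Cₑ = 51.11 mg/L.
85.00 ML/d = 0.9838 m³/s. Load = 0.9838 m³/s × 51.11 g/m³ × 86 400 s/d = 4344 kg/d.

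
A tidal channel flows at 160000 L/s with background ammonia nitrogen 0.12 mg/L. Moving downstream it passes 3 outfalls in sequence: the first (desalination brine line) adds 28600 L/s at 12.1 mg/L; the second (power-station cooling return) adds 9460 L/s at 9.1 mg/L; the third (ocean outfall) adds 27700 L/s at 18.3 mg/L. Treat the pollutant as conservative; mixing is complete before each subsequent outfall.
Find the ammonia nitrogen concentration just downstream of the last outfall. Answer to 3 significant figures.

4.24 mg/L

Outfall 1: combined Q = 188600 L/s; C = (160000·0.1200 + 28600·12.10)/188600 = 1.937 mg/L.
Outfall 2: combined Q = 198100 L/s; C = (188600·1.937 + 9460·9.100)/198100 = 2.279 mg/L.
Outfall 3: combined Q = 225800 L/s; C = (198100·2.279 + 27700·18.30)/225800 = 4.245 mg/L.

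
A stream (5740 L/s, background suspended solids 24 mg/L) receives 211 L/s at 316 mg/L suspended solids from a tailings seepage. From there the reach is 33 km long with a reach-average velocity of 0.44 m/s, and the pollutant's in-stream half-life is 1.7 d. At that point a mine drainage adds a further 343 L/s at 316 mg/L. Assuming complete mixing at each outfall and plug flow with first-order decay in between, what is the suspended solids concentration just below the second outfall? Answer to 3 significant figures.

40.0 mg/L

Mixed concentration C = ΣQC/ΣQ = (5740·24.00 + 211.0·316.0) / 5951 = 204400/5951 = 34.35 mg/L; combined flow 5951 L/s.
Travel time t = 33·1000 / 0.44 = 75000 s = 20.83 h.
Half-life 1.7 d → k = ln 2 / 1.7 = 0.4077 d⁻¹.
After decay, C = 34.35 × e^(−kt) = 34.35 × 0.7019 = 24.11 mg/L.
Second outfall: C = (5951·24.11 + 343.0·316.0)/6294 = 40.02 mg/L.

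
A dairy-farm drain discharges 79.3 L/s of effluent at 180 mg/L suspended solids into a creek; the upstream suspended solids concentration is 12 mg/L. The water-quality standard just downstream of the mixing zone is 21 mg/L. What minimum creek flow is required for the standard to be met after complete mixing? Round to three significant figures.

Set C_mix = 21: (Q·12.00 + 79.30·180.0) / (Q + 79.30) = 21
→ Q = 79.30·(180.0 − 21)/(21 − 12.00) = 1401 L/s.

1400 L/s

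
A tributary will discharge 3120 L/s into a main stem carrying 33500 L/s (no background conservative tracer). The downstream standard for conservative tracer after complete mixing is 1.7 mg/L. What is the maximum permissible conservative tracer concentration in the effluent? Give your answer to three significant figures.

At the limit, (Qr·Cr + Qe·Cₑ)/(Qr + Qe) = 1.7:
Cₑ = (36620·1.7 − 33500·0) / 3120 = 19.95 mg/L.

20.0 mg/L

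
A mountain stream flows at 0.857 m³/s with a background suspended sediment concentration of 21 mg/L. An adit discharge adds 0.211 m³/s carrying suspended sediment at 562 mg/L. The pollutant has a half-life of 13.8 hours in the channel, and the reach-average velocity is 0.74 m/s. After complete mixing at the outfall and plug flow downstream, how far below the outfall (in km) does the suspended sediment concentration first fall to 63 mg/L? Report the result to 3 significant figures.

Flow-weighted average: C = (0.8570·21.00 + 0.2110·562.0) / 1.068 = 136.6/1.068 = 127.9 mg/L.
Half-life 13.8 h → k = ln 2 / 13.8 = 0.05023 h⁻¹ = 1.205 d⁻¹.
Set 127.9·exp(−k·t) = 63 → t = ln(127.9/63)/k = 50740 s = 14.10 h.
Distance = v·t = 0.74·50740 = 37550 m = 37.55 km.

37.5 km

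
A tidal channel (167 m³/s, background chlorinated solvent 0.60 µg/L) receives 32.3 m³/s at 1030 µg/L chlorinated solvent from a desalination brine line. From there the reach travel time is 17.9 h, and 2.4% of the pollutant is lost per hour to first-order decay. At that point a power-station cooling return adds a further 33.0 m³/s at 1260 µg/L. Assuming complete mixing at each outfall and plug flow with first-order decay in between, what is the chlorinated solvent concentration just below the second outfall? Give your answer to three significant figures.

272 µg/L

Flow-weighted average: C = (167.0·0.6000 + 32.30·1030) / 199.3 = 33370/199.3 = 167.4 µg/L; combined flow 199.3 m³/s.
2.4%/h lost → k = −ln(1 − 0.024) = 0.02429 h⁻¹.
First-order decay: C = 167.4·exp(−k·t) = 167.4·0.6474 = 108.4 µg/L.
Second outfall: C = (199.3·108.4 + 33.00·1260)/232.3 = 272.0 µg/L.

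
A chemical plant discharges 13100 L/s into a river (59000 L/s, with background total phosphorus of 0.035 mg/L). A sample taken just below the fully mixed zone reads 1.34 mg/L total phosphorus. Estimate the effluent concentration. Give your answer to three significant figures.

7.22 mg/L

Mass balance: 59000·0.03500 + 13100·Cₑ = 72100·1.340
→ Cₑ = (72100·1.340 − 59000·0.03500) / 13100 = 7.217 mg/L.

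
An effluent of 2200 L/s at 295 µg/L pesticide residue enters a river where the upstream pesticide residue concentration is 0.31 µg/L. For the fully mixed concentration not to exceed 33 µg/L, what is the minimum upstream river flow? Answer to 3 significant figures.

Set C_mix = 33: (Q·0.3100 + 2200·295.0) / (Q + 2200) = 33
→ Q = 2200·(295.0 − 33)/(33 − 0.3100) = 17630 L/s.

17600 L/s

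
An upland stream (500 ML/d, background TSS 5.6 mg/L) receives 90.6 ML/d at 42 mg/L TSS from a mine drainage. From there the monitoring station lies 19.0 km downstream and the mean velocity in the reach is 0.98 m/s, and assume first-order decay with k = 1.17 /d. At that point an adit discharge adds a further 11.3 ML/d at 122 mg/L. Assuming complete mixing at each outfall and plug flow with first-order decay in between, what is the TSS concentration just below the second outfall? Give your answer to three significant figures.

Mixed concentration C = ΣQC/ΣQ = (500.0·5.600 + 90.60·42.00) / 590.6 = 6605/590.6 = 11.18 mg/L; combined flow 590.6 ML/d.
Travel time t = 19.0·1000 / 0.98 = 19390 s = 5.385 h.
After decay, C = 11.18 × e^(−kt) = 11.18 × 0.7691 = 8.601 mg/L.
Second outfall: C = (590.6·8.601 + 11.30·122.0)/601.9 = 10.73 mg/L.

10.7 mg/L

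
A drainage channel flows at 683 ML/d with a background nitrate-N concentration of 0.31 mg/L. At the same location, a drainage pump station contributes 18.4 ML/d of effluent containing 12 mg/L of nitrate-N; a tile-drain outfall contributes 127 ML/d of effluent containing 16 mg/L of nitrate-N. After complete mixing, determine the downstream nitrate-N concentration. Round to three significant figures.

Conservation of mass: C = (683.0·0.3100 + 18.40·12.00 + 127.0·16.00) / 828.4 = 2465/828.4 = 2.975 mg/L.

2.98 mg/L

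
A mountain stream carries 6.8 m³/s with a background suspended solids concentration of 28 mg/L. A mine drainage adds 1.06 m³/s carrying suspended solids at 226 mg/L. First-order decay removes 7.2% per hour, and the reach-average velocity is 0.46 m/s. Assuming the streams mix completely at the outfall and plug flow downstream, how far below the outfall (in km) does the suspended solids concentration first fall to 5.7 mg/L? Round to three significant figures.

Conservation of mass: C = (6.800·28.00 + 1.060·226.0) / 7.860 = 430.0/7.860 = 54.70 mg/L.
7.2%/h lost → k = −ln(1 − 0.072) = 0.07472 h⁻¹.
Set 54.70·exp(−k·t) = 5.7 → t = ln(54.70/5.7)/k = 109000 s = 30.26 h.
Distance = v·t = 0.46·109000 = 50120 m = 50.12 km.

50.1 km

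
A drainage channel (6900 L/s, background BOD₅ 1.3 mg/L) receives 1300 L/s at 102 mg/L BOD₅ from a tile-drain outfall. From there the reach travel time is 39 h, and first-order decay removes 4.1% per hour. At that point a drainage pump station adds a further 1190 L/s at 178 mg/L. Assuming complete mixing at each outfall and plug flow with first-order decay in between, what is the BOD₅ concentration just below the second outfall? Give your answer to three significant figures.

25.5 mg/L

Conservation of mass: C = (6900·1.300 + 1300·102.0) / 8200 = 141600/8200 = 17.26 mg/L; combined flow 8200 L/s.
4.1%/h lost → k = −ln(1 − 0.041) = 0.04186 h⁻¹.
Decay over the reach: 17.26·exp(−kt) = 17.26·0.1954 = 3.374 mg/L.
At the second outfall, C = (8200·3.374 + 1190·178.0) / (8200 + 1190) = 25.50 mg/L.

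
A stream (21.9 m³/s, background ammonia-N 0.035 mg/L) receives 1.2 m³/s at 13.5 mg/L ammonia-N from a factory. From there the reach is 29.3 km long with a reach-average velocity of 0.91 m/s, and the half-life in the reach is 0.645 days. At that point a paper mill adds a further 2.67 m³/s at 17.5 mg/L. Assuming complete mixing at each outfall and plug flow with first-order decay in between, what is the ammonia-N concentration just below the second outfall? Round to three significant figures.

2.25 mg/L

Conservation of mass: C = (21.90·0.03500 + 1.200·13.50) / 23.10 = 16.97/23.10 = 0.7345 mg/L; combined flow 23.10 m³/s.
Travel time t = 29.3·1000 / 0.91 = 32200 s = 8.944 h.
Half-life 0.645 d → k = ln 2 / 0.645 = 1.075 d⁻¹.
After decay, C = 0.7345 × e^(−kt) = 0.7345 × 0.6700 = 0.4921 mg/L.
Second outfall: C = (23.10·0.4921 + 2.670·17.50)/25.77 = 2.254 mg/L.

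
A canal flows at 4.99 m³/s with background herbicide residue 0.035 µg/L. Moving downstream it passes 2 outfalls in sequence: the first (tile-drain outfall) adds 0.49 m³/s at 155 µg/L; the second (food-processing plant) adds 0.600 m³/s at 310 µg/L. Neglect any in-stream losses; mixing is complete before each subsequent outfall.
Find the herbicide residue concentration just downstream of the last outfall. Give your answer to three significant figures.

43.1 µg/L

Below outfall 1: Q → 5.480 m³/s, C = (4.990·0.03500 + 0.4900·155.0)/5.480 = 13.89 µg/L.
Below outfall 2: Q → 6.080 m³/s, C = (5.480·13.89 + 0.6000·310.0)/6.080 = 43.11 µg/L.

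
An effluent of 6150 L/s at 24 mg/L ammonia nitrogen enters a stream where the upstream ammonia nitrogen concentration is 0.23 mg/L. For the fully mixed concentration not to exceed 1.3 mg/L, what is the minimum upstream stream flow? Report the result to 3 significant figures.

130000 L/s

Set C_mix = 1.3: (Q·0.2300 + 6150·24.00) / (Q + 6150) = 1.3
→ Q = 6150·(24.00 − 1.3)/(1.3 − 0.2300) = 130500 L/s.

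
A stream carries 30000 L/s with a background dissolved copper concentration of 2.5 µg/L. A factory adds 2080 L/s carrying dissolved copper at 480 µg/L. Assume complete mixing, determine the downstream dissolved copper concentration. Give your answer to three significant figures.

Conservation of mass: C = (30000·2.500 + 2080·480.0) / 32080 = 1073000/32080 = 33.46 µg/L.

33.5 µg/L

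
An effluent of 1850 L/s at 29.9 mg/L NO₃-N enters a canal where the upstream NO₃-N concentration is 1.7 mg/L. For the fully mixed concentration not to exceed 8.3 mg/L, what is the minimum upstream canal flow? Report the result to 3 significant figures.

Set C_mix = 8.3: (Q·1.700 + 1850·29.90) / (Q + 1850) = 8.3
→ Q = 1850·(29.90 − 8.3)/(8.3 − 1.700) = 6055 L/s.

6050 L/s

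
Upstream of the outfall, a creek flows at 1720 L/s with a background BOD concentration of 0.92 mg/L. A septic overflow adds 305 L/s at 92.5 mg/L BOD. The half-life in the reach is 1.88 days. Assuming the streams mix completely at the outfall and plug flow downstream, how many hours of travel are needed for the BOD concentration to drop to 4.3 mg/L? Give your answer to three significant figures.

Flow-weighted average: C = (1720·0.9200 + 305.0·92.50) / 2025 = 29790/2025 = 14.71 mg/L.
Half-life 1.88 d → k = ln 2 / 1.88 = 0.3687 d⁻¹.
14.71·exp(−k·t) = 4.3 → t = ln(14.71/4.3)/k = 288300 s = 80.08 h.

80.1 h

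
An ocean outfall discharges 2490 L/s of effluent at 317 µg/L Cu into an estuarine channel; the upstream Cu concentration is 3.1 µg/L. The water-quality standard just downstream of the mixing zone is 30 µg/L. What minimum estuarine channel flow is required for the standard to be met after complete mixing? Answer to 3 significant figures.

Set C_mix = 30: (Q·3.100 + 2490·317.0) / (Q + 2490) = 30
→ Q = 2490·(317.0 − 30)/(30 − 3.100) = 26570 L/s.

26600 L/s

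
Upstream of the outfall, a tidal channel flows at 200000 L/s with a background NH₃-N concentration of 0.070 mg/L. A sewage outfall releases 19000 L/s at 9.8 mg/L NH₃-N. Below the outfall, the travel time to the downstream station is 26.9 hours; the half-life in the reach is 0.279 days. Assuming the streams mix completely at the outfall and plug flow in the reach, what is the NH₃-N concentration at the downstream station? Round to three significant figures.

Mixed concentration C = ΣQC/ΣQ = (200000·0.07000 + 19000·9.800) / 219000 = 200200/219000 = 0.9142 mg/L.
Half-life 0.279 d → k = ln 2 / 0.279 = 2.484 d⁻¹.
After decay, C = 0.9142 × e^(−kt) = 0.9142 × 0.06175 = 0.05645 mg/L.

0.0565 mg/L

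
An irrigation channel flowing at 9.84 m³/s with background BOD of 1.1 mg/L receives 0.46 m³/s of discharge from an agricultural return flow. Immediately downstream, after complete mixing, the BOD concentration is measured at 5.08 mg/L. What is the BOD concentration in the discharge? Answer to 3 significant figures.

Mass balance: 9.840·1.100 + 0.4600·Cₑ = 10.30·5.080
→ Cₑ = (10.30·5.080 − 9.840·1.100) / 0.4600 = 90.22 mg/L.

90.2 mg/L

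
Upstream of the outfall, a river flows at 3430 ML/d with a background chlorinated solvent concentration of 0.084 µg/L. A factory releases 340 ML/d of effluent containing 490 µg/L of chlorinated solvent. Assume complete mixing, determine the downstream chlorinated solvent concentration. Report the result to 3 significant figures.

Flow-weighted average: C = (3430·0.08400 + 340.0·490.0) / 3770 = 166900/3770 = 44.27 µg/L.

44.3 µg/L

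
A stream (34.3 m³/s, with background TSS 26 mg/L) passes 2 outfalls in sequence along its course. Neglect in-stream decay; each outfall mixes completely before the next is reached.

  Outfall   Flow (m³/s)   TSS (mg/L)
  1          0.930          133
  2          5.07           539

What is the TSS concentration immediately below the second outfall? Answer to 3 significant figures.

93.0 mg/L

Outfall 1: combined Q = 35.23 m³/s; C = (34.30·26.00 + 0.9300·133.0)/35.23 = 28.82 mg/L.
Outfall 2: combined Q = 40.30 m³/s; C = (35.23·28.82 + 5.070·539.0)/40.30 = 93.01 mg/L.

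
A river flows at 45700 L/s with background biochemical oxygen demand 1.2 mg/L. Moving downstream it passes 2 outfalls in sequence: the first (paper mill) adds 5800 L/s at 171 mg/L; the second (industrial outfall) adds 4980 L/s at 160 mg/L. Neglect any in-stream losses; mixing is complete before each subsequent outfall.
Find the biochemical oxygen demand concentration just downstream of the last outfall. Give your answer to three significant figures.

Below outfall 1: Q → 51500 L/s, C = (45700·1.200 + 5800·171.0)/51500 = 20.32 mg/L.
Below outfall 2: Q → 56480 L/s, C = (51500·20.32 + 4980·160.0)/56480 = 32.64 mg/L.

32.6 mg/L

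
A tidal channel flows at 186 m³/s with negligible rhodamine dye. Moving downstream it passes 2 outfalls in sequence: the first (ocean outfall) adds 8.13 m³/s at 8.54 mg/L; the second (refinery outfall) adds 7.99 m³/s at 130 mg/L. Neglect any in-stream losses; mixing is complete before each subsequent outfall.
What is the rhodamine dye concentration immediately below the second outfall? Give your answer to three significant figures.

5.48 mg/L

Outfall 1: combined Q = 194.1 m³/s; C = (186.0·0 + 8.130·8.540)/194.1 = 0.3576 mg/L.
Outfall 2: combined Q = 202.1 m³/s; C = (194.1·0.3576 + 7.990·130.0)/202.1 = 5.483 mg/L.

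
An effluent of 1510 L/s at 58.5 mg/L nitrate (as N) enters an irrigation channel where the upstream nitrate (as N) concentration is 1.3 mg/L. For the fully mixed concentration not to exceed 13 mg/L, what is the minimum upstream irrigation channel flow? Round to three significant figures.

Set C_mix = 13: (Q·1.300 + 1510·58.50) / (Q + 1510) = 13
→ Q = 1510·(58.50 − 13)/(13 − 1.300) = 5872 L/s.

5870 L/s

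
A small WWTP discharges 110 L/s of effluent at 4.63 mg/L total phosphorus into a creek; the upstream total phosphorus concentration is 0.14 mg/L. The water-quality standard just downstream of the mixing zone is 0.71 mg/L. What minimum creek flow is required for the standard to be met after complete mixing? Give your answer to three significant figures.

756 L/s

Set C_mix = 0.71: (Q·0.1400 + 110.0·4.630) / (Q + 110.0) = 0.71
→ Q = 110.0·(4.630 − 0.71)/(0.71 − 0.1400) = 756.5 L/s.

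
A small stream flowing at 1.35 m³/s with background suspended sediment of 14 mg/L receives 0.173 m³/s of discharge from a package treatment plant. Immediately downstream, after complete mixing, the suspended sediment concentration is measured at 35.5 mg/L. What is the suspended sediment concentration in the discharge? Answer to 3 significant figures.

203 mg/L

Mass balance: 1.350·14.00 + 0.1730·Cₑ = 1.523·35.50
→ Cₑ = (1.523·35.50 − 1.350·14.00) / 0.1730 = 203.3 mg/L.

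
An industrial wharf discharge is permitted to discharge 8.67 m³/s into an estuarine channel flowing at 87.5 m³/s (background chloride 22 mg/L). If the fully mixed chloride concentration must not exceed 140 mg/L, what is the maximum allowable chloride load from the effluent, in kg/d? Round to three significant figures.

Mass balance at the limit: 87.50·22.00 + 8.670·Cₑ = 96.17·140 → Cₑ = 1331 mg/L.
Load = 8.670 m³/s × 1331 g/m³ × 86 400 s/d = 997000 kg/d.

997000 kg/d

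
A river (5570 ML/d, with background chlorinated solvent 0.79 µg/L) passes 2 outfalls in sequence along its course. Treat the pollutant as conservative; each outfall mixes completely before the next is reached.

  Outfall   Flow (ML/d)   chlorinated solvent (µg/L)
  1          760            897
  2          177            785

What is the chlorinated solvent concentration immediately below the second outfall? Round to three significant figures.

127 µg/L

Below outfall 1: Q → 6330 ML/d, C = (5570·0.7900 + 760.0·897.0)/6330 = 108.4 µg/L.
Below outfall 2: Q → 6507 ML/d, C = (6330·108.4 + 177.0·785.0)/6507 = 126.8 µg/L.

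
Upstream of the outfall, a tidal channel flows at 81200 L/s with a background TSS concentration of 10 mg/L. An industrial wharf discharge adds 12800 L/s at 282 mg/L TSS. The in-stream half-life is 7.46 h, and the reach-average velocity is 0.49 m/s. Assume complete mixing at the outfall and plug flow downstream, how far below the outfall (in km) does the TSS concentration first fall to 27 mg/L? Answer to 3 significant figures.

10.5 km

Mixed concentration C = ΣQC/ΣQ = (81200·10.00 + 12800·282.0) / 94000 = 4422000/94000 = 47.04 mg/L.
Half-life 7.46 h → k = ln 2 / 7.46 = 0.09292 h⁻¹ = 2.230 d⁻¹.
Set 47.04·exp(−k·t) = 27 → t = ln(47.04/27)/k = 21510 s = 5.975 h.
Distance = v·t = 0.49·21510 = 10540 m = 10.54 km.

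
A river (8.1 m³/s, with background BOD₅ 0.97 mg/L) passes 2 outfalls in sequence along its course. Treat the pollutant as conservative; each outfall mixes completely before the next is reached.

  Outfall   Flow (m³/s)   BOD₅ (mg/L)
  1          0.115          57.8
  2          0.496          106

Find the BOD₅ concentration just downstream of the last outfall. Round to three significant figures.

7.70 mg/L

Below outfall 1: Q → 8.215 m³/s, C = (8.100·0.9700 + 0.1150·57.80)/8.215 = 1.766 mg/L.
Below outfall 2: Q → 8.711 m³/s, C = (8.215·1.766 + 0.4960·106.0)/8.711 = 7.701 mg/L.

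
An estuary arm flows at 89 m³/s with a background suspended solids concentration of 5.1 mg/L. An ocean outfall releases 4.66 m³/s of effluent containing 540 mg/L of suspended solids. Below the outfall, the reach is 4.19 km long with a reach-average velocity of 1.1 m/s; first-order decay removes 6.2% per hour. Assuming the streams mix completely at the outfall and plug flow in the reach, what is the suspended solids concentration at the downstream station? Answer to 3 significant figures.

Conservation of mass: C = (89.00·5.100 + 4.660·540.0) / 93.66 = 2970/93.66 = 31.71 mg/L.
Travel time t = 4.19·1000 / 1.1 = 3809 s = 1.058 h.
6.2%/h lost → k = −ln(1 − 0.062) = 0.06401 h⁻¹.
Decay over the reach: 31.71·exp(−kt) = 31.71·0.9345 = 29.64 mg/L.

29.6 mg/L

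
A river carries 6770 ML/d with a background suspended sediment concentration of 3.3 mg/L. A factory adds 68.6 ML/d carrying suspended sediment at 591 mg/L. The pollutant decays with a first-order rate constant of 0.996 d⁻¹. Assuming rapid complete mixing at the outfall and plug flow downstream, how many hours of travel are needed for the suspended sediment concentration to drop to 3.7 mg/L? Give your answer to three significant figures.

21.9 h

Flow-weighted average: C = (6770·3.300 + 68.60·591.0) / 6839 = 62880/6839 = 9.195 mg/L.
9.195·exp(−k·t) = 3.7 → t = ln(9.195/3.7)/k = 78970 s = 21.94 h.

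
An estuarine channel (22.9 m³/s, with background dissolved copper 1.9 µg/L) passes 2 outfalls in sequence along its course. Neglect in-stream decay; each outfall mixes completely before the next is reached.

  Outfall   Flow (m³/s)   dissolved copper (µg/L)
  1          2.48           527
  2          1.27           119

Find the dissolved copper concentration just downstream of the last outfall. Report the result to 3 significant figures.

56.3 µg/L

Below outfall 1: Q → 25.38 m³/s, C = (22.90·1.900 + 2.480·527.0)/25.38 = 53.21 µg/L.
Below outfall 2: Q → 26.65 m³/s, C = (25.38·53.21 + 1.270·119.0)/26.65 = 56.35 µg/L.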